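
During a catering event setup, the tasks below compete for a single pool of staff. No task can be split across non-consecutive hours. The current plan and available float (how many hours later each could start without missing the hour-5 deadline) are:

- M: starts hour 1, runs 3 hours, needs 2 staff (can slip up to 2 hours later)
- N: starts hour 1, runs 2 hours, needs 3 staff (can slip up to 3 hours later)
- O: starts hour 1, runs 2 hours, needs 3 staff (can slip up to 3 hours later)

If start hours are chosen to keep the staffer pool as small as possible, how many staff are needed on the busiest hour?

5

Early-start (M@1, N@1, O@1) gives peak 8: h1:8  h2:8  h3:2  h4:0  h5:0.
Shift O→3.
Schedule M@1, N@1, O@3: h1:5  h2:5  h3:5  h4:3  h5:0 — peak 5.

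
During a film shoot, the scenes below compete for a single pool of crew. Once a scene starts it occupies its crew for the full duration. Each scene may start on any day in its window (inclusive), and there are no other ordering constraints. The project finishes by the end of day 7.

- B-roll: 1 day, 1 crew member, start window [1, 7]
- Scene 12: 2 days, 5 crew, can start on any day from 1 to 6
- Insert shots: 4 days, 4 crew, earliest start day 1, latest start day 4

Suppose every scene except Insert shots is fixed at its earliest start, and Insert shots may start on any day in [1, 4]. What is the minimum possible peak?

6

Insert shots@1: d1:10  d2:9  d3:4  d4:4  d5:0  d6:0  d7:0 → peak 10
Insert shots@2: d1:6  d2:9  d3:4  d4:4  d5:4  d6:0  d7:0 → peak 9
Insert shots@3: d1:6  d2:5  d3:4  d4:4  d5:4  d6:4  d7:0 → peak 6
Insert shots@4: d1:6  d2:5  d3:0  d4:4  d5:4  d6:4  d7:4 → peak 6
Best is Insert shots@3, peak 6.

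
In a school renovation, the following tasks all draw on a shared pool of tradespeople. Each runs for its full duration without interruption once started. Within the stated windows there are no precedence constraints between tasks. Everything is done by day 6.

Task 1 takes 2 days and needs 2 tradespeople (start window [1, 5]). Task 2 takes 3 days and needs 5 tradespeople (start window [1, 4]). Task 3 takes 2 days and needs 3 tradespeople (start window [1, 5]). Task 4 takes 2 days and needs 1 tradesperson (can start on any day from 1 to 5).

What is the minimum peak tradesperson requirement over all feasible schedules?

Early-start (Task 1@1, Task 2@1, Task 3@1, Task 4@1) gives peak 11: d1:11  d2:11  d3:5  d4:0  d5:0  d6:0.
Shift Task 2→3.
Schedule Task 1@1, Task 2@3, Task 3@1, Task 4@1: d1:6  d2:6  d3:5  d4:5  d5:5  d6:0 — peak 6.

6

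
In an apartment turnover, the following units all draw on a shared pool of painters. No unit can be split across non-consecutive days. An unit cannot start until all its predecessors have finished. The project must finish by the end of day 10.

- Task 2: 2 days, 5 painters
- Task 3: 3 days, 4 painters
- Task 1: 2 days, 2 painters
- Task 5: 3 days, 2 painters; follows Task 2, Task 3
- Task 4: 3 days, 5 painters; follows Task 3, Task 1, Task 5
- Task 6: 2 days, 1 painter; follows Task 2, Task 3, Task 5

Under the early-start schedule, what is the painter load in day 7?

At early start, day 7 has: Task 4, Task 6.
Demand: 5 + 1 = 6.

6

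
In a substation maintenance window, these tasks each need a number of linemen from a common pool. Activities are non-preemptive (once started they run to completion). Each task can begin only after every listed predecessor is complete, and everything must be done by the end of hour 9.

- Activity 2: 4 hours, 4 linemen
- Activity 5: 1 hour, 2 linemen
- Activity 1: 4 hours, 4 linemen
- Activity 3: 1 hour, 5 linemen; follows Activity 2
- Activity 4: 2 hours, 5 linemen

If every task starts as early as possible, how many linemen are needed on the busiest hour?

Early-start schedule: Activity 2@1, Activity 5@1, Activity 1@1, Activity 3@5, Activity 4@1.
Load per hour: hour 1: 15, hour 2: 13, hour 3: 8, hour 4: 8, hour 5: 5, hour 6: 0, hour 7: 0, hour 8: 0, hour 9: 0.
Peak is 15.

15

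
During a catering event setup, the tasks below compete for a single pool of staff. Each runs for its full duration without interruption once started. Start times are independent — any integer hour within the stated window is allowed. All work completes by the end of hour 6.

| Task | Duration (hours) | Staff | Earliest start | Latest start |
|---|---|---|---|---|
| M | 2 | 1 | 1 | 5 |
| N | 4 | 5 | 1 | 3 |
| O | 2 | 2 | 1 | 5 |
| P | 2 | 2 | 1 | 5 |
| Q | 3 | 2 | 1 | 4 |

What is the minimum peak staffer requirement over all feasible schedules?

Early-start (M@1, N@1, O@1, P@1, Q@1) gives peak 12: h1:12  h2:12  h3:7  h4:5  h5:0  h6:0.
Shift O→5, P→5, Q→3.
Schedule M@1, N@1, O@5, P@5, Q@3: h1:6  h2:6  h3:7  h4:7  h5:6  h6:4 — peak 7.

7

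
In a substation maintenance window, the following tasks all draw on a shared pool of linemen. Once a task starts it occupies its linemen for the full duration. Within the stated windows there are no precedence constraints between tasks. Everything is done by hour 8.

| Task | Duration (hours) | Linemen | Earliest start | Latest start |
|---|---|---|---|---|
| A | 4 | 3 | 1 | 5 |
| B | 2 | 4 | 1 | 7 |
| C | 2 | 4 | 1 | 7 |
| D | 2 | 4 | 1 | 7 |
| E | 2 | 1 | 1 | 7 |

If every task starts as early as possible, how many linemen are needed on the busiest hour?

16

Early-start schedule: A@1, B@1, C@1, D@1, E@1.
Load per hour: hour 1: 16, hour 2: 16, hour 3: 3, hour 4: 3, hour 5: 0, hour 6: 0, hour 7: 0, hour 8: 0.
Peak is 16.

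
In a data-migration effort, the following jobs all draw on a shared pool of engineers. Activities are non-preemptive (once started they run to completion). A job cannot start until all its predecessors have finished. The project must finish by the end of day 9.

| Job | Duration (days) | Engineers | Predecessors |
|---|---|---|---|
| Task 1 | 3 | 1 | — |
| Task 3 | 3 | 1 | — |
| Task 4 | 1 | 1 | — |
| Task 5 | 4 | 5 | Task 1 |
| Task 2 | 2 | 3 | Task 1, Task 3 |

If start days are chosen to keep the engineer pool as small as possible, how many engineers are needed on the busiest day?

5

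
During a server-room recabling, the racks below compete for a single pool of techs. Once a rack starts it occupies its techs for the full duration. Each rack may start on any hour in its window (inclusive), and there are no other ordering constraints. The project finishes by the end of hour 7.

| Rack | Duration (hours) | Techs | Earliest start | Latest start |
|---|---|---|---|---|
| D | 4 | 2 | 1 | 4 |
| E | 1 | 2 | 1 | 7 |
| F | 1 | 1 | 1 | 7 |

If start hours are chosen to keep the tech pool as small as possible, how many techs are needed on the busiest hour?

2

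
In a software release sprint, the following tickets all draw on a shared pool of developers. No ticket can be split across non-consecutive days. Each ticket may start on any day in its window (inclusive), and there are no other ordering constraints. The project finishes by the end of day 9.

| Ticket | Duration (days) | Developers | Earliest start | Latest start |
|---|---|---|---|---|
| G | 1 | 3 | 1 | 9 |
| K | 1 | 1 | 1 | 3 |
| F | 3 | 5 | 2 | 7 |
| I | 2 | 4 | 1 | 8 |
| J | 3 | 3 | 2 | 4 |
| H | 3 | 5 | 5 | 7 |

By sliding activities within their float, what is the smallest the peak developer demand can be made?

8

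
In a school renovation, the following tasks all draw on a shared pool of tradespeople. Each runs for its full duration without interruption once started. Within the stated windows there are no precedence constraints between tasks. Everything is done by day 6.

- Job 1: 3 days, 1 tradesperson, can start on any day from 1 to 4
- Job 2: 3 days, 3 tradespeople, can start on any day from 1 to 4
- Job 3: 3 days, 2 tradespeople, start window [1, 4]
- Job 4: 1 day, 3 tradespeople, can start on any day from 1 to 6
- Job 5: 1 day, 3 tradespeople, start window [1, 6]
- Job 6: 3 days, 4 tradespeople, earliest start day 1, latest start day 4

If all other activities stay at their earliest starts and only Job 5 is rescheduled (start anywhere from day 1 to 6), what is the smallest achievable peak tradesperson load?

13

Job 5@1: d1:16  d2:10  d3:10  d4:0  d5:0  d6:0 → peak 16
Job 5@2: d1:13  d2:13  d3:10  d4:0  d5:0  d6:0 → peak 13
Job 5@3: d1:13  d2:10  d3:13  d4:0  d5:0  d6:0 → peak 13
Job 5@4: d1:13  d2:10  d3:10  d4:3  d5:0  d6:0 → peak 13
Job 5@5: d1:13  d2:10  d3:10  d4:0  d5:3  d6:0 → peak 13
Job 5@6: d1:13  d2:10  d3:10  d4:0  d5:0  d6:3 → peak 13
Best is Job 5@2, peak 13.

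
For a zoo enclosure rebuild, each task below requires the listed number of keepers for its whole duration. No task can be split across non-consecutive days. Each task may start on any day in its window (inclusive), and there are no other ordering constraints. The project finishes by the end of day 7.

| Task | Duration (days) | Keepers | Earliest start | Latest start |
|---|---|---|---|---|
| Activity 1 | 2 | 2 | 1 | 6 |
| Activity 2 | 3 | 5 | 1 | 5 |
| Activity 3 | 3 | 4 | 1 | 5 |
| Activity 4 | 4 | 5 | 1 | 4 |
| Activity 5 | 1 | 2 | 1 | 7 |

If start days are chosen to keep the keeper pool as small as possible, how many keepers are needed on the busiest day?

9

Early-start (Activity 1@1, Activity 2@1, Activity 3@1, Activity 4@1, Activity 5@1) gives peak 18: d1:18  d2:16  d3:14  d4:5  d5:0  d6:0  d7:0.
Shift Activity 3→3, Activity 4→4.
Schedule Activity 1@1, Activity 2@1, Activity 3@3, Activity 4@4, Activity 5@1: d1:9  d2:7  d3:9  d4:9  d5:9  d6:5  d7:5 — peak 9.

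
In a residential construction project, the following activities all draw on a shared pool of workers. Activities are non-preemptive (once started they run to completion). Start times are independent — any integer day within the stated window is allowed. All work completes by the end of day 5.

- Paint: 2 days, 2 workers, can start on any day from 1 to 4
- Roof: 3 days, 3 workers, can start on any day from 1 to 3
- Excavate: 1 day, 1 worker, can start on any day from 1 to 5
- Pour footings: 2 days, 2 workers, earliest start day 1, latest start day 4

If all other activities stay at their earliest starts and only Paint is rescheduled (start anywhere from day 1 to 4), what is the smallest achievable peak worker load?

Paint@1: d1:8  d2:7  d3:3  d4:0  d5:0 → peak 8
Paint@2: d1:6  d2:7  d3:5  d4:0  d5:0 → peak 7
Paint@3: d1:6  d2:5  d3:5  d4:2  d5:0 → peak 6
Paint@4: d1:6  d2:5  d3:3  d4:2  d5:2 → peak 6
Best is Paint@3, peak 6.

6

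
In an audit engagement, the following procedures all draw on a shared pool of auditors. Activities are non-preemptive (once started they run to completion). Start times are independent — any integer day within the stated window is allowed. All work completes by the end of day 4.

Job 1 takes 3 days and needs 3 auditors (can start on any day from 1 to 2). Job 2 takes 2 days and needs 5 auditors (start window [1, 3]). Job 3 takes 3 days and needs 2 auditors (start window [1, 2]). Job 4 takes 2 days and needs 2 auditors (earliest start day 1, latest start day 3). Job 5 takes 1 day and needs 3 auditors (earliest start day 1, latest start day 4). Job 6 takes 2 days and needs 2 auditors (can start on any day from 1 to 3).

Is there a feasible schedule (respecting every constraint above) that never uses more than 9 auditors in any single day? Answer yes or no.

no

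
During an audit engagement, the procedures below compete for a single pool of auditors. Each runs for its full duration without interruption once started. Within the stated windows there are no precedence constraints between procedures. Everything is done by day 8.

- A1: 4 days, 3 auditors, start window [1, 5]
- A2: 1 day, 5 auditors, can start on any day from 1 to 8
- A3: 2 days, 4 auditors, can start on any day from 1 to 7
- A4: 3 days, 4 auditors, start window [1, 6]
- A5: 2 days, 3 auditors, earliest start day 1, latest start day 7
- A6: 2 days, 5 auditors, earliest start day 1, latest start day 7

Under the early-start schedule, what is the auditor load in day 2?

19

At early start, day 2 has: A1, A3, A4, A5, A6.
Demand: 3 + 4 + 4 + 3 + 5 = 19.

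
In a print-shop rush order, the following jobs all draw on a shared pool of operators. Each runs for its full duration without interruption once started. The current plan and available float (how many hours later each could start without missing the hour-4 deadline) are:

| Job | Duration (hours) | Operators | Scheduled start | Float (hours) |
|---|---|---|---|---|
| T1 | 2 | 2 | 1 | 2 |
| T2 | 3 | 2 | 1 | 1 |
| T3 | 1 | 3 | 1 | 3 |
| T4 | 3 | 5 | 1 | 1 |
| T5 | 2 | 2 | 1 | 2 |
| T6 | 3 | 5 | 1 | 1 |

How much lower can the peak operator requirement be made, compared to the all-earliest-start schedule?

Early-start peak: h1:19  h2:16  h3:12  h4:0 ⇒ 19.
Leveled (T1@1, T2@1, T3@1, T4@1, T5@3, T6@2): h1:12  h2:14  h3:14  h4:7 ⇒ 14.
Reduction 19 − 14 = 5.

5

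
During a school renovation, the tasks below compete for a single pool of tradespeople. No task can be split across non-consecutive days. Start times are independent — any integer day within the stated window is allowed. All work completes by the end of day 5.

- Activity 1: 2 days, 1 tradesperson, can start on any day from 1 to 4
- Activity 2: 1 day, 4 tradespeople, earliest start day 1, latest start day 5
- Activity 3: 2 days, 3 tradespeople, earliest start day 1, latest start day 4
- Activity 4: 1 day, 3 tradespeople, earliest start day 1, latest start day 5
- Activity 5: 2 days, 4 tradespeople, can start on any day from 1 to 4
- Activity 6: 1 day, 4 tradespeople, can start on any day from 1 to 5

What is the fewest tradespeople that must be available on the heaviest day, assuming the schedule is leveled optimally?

Early-start (Activity 1@1, Activity 2@1, Activity 3@1, Activity 4@1, Activity 5@1, Activity 6@1) gives peak 19: d1:19  d2:8  d3:0  d4:0  d5:0.
Shift Activity 3→2, Activity 4→2, Activity 5→3, Activity 6→5.
Schedule Activity 1@1, Activity 2@1, Activity 3@2, Activity 4@2, Activity 5@3, Activity 6@5: d1:5  d2:7  d3:7  d4:4  d5:4 — peak 7.

7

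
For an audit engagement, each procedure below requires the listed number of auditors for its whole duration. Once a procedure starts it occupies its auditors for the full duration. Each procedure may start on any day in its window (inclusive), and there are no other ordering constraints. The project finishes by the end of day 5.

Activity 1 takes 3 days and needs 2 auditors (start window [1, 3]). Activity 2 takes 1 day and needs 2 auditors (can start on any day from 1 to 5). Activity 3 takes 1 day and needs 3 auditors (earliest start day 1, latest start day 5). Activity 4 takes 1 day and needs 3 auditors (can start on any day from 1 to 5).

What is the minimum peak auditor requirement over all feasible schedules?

Early-start (Activity 1@1, Activity 2@1, Activity 3@1, Activity 4@1) gives peak 10: d1:10  d2:2  d3:2  d4:0  d5:0.
Shift Activity 3→4, Activity 4→5.
Schedule Activity 1@1, Activity 2@1, Activity 3@4, Activity 4@5: d1:4  d2:2  d3:2  d4:3  d5:3 — peak 4.

4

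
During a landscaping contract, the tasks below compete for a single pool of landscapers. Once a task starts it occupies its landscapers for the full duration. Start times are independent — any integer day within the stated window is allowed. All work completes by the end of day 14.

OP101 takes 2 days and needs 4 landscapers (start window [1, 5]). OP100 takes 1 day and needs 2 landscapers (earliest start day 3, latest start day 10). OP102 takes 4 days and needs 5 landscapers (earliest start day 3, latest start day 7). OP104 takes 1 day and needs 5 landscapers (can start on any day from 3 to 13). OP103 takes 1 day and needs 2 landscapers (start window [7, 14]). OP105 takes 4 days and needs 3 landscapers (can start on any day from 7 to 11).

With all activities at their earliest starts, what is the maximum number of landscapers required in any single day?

Early-start schedule: OP101@1, OP100@3, OP102@3, OP104@3, OP103@7, OP105@7.
Load per day: day 1: 4, day 2: 4, day 3: 12, day 4: 5, day 5: 5, day 6: 5, day 7: 5, day 8: 3, day 9: 3, day 10: 3, day 11: 0, day 12: 0, day 13: 0, day 14: 0.
Peak is 12.

12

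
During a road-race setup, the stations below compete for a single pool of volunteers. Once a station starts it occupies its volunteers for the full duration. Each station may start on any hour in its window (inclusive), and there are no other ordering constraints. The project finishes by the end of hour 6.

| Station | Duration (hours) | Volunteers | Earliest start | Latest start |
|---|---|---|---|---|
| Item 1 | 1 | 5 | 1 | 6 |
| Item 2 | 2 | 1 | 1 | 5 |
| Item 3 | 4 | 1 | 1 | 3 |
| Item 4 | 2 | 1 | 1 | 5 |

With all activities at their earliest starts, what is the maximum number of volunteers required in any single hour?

8

Early-start schedule: Item 1@1, Item 2@1, Item 3@1, Item 4@1.
Load per hour: hour 1: 8, hour 2: 3, hour 3: 1, hour 4: 1, hour 5: 0, hour 6: 0.
Peak is 8.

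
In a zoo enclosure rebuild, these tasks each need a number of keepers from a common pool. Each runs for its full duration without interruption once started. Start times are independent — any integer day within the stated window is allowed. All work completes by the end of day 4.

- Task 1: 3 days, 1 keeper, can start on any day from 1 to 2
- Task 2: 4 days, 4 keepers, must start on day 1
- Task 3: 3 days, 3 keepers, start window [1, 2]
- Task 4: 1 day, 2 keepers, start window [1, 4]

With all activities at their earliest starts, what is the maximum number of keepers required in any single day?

10

Early-start schedule: Task 1@1, Task 2@1, Task 3@1, Task 4@1.
Load per day: day 1: 10, day 2: 8, day 3: 8, day 4: 4.
Peak is 10.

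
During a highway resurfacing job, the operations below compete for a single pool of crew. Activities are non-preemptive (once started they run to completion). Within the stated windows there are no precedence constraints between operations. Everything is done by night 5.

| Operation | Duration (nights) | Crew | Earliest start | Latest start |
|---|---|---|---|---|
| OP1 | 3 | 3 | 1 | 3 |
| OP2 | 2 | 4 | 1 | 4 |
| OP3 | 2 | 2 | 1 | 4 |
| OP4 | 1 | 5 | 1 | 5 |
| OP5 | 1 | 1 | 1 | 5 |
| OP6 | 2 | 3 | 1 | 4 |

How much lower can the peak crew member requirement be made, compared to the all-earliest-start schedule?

11

Early-start peak: n1:18  n2:12  n3:3  n4:0  n5:0 ⇒ 18.
Leveled (OP1@1, OP2@1, OP3@4, OP4@5, OP5@3, OP6@3): n1:7  n2:7  n3:7  n4:5  n5:7 ⇒ 7.
Reduction 18 − 7 = 11.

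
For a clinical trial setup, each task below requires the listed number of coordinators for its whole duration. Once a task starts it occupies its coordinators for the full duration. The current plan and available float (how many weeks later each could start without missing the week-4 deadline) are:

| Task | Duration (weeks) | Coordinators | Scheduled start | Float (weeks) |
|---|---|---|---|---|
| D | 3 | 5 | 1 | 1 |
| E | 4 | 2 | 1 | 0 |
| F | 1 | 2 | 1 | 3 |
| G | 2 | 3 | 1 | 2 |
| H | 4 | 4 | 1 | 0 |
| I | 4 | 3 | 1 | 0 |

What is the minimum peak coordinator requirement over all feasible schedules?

Early-start (D@1, E@1, F@1, G@1, H@1, I@1) gives peak 19: w1:19  w2:17  w3:14  w4:9.
Shift G→2.
Schedule D@1, E@1, F@1, G@2, H@1, I@1: w1:16  w2:17  w3:17  w4:9 — peak 17.
No arrangement of the 24 feasible schedules does better.

17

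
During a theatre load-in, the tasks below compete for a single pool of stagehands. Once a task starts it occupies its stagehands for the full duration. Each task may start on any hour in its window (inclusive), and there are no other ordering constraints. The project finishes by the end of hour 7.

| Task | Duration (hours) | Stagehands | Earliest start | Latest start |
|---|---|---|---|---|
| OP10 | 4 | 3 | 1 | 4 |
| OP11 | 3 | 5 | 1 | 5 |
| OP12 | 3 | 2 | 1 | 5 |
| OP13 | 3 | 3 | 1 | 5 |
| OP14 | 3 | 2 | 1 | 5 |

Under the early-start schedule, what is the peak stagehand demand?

15

Early-start schedule: OP10@1, OP11@1, OP12@1, OP13@1, OP14@1.
Load per hour: hour 1: 15, hour 2: 15, hour 3: 15, hour 4: 3, hour 5: 0, hour 6: 0, hour 7: 0.
Peak is 15.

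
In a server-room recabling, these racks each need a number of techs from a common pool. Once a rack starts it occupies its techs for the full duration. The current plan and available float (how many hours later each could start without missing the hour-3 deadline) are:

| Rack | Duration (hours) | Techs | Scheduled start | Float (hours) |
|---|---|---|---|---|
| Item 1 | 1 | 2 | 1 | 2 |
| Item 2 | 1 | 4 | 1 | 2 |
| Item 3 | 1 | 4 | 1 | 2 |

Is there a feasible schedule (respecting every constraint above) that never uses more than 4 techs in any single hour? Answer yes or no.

yes

Schedule Item 1@1, Item 2@2, Item 3@3: h1:2  h2:4  h3:4 — peak 4 ≤ 4.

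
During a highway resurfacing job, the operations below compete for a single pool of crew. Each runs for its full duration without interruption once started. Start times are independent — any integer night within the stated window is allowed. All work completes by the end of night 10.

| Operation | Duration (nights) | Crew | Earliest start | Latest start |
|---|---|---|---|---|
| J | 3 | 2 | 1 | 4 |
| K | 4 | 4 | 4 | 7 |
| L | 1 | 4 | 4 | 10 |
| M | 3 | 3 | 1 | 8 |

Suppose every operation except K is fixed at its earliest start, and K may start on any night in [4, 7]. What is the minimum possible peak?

K@4: n1:5  n2:5  n3:5  n4:8  n5:4  n6:4  n7:4  n8:0  n9:0  n10:0 → peak 8
K@5: n1:5  n2:5  n3:5  n4:4  n5:4  n6:4  n7:4  n8:4  n9:0  n10:0 → peak 5
K@6: n1:5  n2:5  n3:5  n4:4  n5:0  n6:4  n7:4  n8:4  n9:4  n10:0 → peak 5
K@7: n1:5  n2:5  n3:5  n4:4  n5:0  n6:0  n7:4  n8:4  n9:4  n10:4 → peak 5
Best is K@5, peak 5.

5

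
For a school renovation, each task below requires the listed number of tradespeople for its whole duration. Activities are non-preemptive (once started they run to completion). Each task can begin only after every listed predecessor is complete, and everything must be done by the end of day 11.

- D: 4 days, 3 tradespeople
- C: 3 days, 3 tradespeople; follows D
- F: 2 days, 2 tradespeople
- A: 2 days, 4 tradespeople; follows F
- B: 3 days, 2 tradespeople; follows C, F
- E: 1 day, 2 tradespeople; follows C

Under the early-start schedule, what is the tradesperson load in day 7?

3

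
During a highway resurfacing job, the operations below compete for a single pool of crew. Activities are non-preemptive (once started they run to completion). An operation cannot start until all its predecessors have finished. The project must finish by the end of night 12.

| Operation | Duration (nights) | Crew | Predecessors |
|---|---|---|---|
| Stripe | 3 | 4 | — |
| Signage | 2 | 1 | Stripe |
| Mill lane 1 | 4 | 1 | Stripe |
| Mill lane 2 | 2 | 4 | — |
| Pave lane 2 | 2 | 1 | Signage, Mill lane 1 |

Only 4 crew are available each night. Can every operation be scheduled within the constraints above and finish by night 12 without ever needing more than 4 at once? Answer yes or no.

Schedule Stripe@1, Signage@4, Mill lane 1@4, Mill lane 2@8, Pave lane 2@10: n1:4  n2:4  n3:4  n4:2  n5:2  n6:1  n7:1  n8:4  n9:4  n10:1  n11:1  n12:0 — peak 4 ≤ 4.

yes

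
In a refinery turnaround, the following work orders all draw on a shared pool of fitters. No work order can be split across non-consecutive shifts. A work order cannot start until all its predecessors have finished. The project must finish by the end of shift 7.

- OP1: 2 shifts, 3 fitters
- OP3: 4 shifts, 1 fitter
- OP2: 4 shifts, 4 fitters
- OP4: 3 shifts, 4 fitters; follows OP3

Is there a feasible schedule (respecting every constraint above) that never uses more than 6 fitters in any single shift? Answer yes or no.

no

The minimum achievable peak is 7; 6 < 7, so no feasible schedule stays within the cap.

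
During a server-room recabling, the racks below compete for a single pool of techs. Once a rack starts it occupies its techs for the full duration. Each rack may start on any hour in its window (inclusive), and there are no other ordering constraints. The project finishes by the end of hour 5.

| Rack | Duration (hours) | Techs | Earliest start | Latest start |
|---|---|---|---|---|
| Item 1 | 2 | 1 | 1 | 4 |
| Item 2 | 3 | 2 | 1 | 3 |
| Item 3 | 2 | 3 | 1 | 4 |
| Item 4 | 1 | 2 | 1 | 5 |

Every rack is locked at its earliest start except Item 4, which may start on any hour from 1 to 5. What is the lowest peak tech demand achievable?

6

Item 4@1: h1:8  h2:6  h3:2  h4:0  h5:0 → peak 8
Item 4@2: h1:6  h2:8  h3:2  h4:0  h5:0 → peak 8
Item 4@3: h1:6  h2:6  h3:4  h4:0  h5:0 → peak 6
Item 4@4: h1:6  h2:6  h3:2  h4:2  h5:0 → peak 6
Item 4@5: h1:6  h2:6  h3:2  h4:0  h5:2 → peak 6
Best is Item 4@3, peak 6.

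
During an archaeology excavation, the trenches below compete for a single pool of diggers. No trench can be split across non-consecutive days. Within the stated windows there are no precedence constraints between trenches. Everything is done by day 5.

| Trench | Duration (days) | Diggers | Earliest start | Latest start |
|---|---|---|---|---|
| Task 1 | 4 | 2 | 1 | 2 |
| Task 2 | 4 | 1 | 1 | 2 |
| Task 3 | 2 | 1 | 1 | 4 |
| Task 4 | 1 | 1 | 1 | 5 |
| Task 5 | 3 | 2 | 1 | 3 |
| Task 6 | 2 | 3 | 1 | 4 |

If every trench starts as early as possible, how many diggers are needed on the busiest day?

10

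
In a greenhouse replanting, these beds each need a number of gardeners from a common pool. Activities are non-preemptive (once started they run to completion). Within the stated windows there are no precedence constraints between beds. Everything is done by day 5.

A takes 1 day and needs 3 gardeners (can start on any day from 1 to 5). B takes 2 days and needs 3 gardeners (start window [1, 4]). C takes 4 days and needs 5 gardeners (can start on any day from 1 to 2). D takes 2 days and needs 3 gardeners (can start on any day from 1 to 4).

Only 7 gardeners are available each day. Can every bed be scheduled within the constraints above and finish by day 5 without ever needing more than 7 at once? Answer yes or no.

no

The minimum achievable peak is 8; 7 < 8, so no feasible schedule stays within the cap.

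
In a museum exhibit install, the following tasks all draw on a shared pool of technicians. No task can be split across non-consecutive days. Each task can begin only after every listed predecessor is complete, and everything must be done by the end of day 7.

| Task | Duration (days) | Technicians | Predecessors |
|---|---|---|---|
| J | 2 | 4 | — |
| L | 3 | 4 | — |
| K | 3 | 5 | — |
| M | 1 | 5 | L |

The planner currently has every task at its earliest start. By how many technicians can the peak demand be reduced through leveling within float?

Early-start peak: d1:13  d2:13  d3:9  d4:5  d5:0  d6:0  d7:0 ⇒ 13.
Leveled (J@1, L@1, K@4, M@7): d1:8  d2:8  d3:4  d4:5  d5:5  d6:5  d7:5 ⇒ 8.
Reduction 13 − 8 = 5.

5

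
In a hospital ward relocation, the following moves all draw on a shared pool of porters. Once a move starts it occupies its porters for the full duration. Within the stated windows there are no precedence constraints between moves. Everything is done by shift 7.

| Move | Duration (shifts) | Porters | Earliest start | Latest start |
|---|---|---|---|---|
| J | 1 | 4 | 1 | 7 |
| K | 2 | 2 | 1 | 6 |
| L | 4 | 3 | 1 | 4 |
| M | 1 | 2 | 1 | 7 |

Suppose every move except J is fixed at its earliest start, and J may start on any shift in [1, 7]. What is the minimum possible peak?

7

J@1: s1:11  s2:5  s3:3  s4:3  s5:0  s6:0  s7:0 → peak 11
J@2: s1:7  s2:9  s3:3  s4:3  s5:0  s6:0  s7:0 → peak 9
J@3: s1:7  s2:5  s3:7  s4:3  s5:0  s6:0  s7:0 → peak 7
J@4: s1:7  s2:5  s3:3  s4:7  s5:0  s6:0  s7:0 → peak 7
J@5: s1:7  s2:5  s3:3  s4:3  s5:4  s6:0  s7:0 → peak 7
J@6: s1:7  s2:5  s3:3  s4:3  s5:0  s6:4  s7:0 → peak 7
J@7: s1:7  s2:5  s3:3  s4:3  s5:0  s6:0  s7:4 → peak 7
Best is J@3, peak 7.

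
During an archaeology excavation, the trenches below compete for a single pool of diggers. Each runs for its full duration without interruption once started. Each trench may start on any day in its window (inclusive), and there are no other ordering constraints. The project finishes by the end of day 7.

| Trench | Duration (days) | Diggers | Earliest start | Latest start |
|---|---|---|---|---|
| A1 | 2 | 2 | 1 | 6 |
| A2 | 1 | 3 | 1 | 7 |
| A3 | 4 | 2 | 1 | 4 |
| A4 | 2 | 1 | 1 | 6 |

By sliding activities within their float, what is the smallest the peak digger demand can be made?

Early-start (A1@1, A2@1, A3@1, A4@1) gives peak 8: d1:8  d2:5  d3:2  d4:2  d5:0  d6:0  d7:0.
Shift A2→3, A3→4.
Schedule A1@1, A2@3, A3@4, A4@1: d1:3  d2:3  d3:3  d4:2  d5:2  d6:2  d7:2 — peak 3.
Total digger-days = 17 over 7 days ⇒ peak ≥ ⌈17/7⌉ = 3, so 3 is optimal.

3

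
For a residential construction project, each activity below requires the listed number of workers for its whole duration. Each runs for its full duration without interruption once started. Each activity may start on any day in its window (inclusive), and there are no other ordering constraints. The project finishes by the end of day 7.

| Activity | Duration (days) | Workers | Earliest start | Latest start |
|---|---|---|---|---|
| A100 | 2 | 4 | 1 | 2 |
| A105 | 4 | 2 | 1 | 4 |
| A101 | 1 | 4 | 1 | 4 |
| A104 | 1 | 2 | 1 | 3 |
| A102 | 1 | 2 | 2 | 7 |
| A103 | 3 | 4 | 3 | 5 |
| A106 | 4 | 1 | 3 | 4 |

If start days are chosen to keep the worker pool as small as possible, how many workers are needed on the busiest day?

Early-start (A100@1, A105@1, A101@1, A104@1, A102@2, A103@3, A106@3) gives peak 12: d1:12  d2:8  d3:7  d4:7  d5:5  d6:1  d7:0.
Shift A101→4, A104→3, A102→3, A103→5.
Schedule A100@1, A105@1, A101@4, A104@3, A102@3, A103@5, A106@3: d1:6  d2:6  d3:7  d4:7  d5:5  d6:5  d7:4 — peak 7.

7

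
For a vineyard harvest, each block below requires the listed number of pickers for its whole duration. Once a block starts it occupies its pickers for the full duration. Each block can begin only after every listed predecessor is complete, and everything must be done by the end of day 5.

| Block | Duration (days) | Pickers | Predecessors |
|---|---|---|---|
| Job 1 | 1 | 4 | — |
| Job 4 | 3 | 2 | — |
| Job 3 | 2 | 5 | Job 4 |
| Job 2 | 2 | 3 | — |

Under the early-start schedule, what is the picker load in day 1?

At early start, day 1 has: Job 1, Job 4, Job 2.
Demand: 4 + 2 + 3 = 9.

9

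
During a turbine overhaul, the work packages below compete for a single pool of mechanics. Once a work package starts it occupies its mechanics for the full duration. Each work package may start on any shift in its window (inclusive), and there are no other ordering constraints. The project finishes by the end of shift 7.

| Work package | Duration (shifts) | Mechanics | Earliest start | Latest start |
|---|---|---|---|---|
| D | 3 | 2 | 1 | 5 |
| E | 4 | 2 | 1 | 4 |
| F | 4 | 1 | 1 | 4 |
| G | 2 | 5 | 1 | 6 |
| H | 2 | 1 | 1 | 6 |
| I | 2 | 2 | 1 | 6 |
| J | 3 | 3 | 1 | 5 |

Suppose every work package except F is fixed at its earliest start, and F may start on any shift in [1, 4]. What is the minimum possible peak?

15

F@1: s1:16  s2:16  s3:8  s4:3  s5:0  s6:0  s7:0 → peak 16
F@2: s1:15  s2:16  s3:8  s4:3  s5:1  s6:0  s7:0 → peak 16
F@3: s1:15  s2:15  s3:8  s4:3  s5:1  s6:1  s7:0 → peak 15
F@4: s1:15  s2:15  s3:7  s4:3  s5:1  s6:1  s7:1 → peak 15
Best is F@3, peak 15.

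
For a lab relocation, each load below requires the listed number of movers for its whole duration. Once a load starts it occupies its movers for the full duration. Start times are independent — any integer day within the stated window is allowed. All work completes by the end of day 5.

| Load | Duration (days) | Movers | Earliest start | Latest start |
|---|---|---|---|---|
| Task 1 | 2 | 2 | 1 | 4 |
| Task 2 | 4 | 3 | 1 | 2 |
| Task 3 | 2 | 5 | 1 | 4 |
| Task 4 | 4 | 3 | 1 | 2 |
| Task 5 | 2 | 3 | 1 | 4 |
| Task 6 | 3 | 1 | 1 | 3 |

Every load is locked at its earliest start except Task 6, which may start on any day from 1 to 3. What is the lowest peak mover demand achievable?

16

Task 6@1: d1:17  d2:17  d3:7  d4:6  d5:0 → peak 17
Task 6@2: d1:16  d2:17  d3:7  d4:7  d5:0 → peak 17
Task 6@3: d1:16  d2:16  d3:7  d4:7  d5:1 → peak 16
Best is Task 6@3, peak 16.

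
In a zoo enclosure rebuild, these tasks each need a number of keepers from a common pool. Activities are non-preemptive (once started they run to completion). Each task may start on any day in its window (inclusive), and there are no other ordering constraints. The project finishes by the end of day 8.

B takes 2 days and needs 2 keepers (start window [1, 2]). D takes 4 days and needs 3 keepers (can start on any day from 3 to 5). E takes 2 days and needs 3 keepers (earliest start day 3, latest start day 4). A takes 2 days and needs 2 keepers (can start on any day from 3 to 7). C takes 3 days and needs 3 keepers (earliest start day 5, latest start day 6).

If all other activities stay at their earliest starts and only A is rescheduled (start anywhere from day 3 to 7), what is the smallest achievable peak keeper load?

6

A@3: d1:2  d2:2  d3:8  d4:8  d5:6  d6:6  d7:3  d8:0 → peak 8
A@4: d1:2  d2:2  d3:6  d4:8  d5:8  d6:6  d7:3  d8:0 → peak 8
A@5: d1:2  d2:2  d3:6  d4:6  d5:8  d6:8  d7:3  d8:0 → peak 8
A@6: d1:2  d2:2  d3:6  d4:6  d5:6  d6:8  d7:5  d8:0 → peak 8
A@7: d1:2  d2:2  d3:6  d4:6  d5:6  d6:6  d7:5  d8:2 → peak 6
Best is A@7, peak 6.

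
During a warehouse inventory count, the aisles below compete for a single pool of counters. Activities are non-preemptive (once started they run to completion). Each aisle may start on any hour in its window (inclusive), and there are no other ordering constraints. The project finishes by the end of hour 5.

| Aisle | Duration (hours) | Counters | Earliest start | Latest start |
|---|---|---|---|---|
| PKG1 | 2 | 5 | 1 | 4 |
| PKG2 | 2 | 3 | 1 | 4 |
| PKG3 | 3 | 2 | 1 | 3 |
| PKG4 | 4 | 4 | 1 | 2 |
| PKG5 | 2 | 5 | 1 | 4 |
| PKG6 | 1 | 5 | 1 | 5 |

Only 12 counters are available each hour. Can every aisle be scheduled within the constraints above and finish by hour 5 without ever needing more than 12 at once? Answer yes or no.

Schedule PKG1@1, PKG2@1, PKG3@3, PKG4@1, PKG5@3, PKG6@5: h1:12  h2:12  h3:11  h4:11  h5:7 — peak 12 ≤ 12.

yes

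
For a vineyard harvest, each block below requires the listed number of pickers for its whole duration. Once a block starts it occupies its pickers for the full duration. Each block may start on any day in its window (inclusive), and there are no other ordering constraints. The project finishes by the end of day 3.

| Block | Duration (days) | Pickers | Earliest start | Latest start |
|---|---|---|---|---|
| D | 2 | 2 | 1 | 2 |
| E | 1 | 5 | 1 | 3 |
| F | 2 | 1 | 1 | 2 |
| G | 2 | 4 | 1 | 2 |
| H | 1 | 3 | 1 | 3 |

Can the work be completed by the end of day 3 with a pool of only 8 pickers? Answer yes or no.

Schedule D@1, E@1, F@1, G@2, H@3: d1:8  d2:7  d3:7 — peak 8 ≤ 8.

yes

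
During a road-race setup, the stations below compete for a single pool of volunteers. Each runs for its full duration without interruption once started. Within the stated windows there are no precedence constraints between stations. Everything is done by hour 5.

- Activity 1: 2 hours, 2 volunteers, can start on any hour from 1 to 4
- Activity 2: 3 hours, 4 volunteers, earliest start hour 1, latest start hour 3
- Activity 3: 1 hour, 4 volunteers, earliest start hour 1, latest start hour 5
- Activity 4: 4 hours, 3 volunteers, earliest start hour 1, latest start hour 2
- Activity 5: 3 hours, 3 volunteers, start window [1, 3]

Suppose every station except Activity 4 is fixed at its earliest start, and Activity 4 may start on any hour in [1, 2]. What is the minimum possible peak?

13

Activity 4@1: h1:16  h2:12  h3:10  h4:3  h5:0 → peak 16
Activity 4@2: h1:13  h2:12  h3:10  h4:3  h5:3 → peak 13
Best is Activity 4@2, peak 13.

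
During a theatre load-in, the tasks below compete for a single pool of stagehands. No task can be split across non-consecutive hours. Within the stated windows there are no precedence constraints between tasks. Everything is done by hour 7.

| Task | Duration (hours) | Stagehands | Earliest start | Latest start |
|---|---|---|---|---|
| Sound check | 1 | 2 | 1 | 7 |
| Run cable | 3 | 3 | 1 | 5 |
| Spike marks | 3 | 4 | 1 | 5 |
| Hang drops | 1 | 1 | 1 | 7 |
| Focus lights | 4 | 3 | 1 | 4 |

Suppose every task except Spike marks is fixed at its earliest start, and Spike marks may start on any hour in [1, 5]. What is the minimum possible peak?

9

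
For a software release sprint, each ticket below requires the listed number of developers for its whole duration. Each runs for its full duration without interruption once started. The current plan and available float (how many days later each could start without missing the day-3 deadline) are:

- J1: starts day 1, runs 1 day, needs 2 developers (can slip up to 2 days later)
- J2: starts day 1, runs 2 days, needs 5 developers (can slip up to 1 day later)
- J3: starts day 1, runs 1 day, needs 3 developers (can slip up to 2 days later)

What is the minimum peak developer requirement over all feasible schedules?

Early-start (J1@1, J2@1, J3@1) gives peak 10: d1:10  d2:5  d3:0.
Shift J2→2.
Schedule J1@1, J2@2, J3@1: d1:5  d2:5  d3:5 — peak 5.
Total developer-days = 15 over 3 days ⇒ peak ≥ ⌈15/3⌉ = 5, so 5 is optimal.

5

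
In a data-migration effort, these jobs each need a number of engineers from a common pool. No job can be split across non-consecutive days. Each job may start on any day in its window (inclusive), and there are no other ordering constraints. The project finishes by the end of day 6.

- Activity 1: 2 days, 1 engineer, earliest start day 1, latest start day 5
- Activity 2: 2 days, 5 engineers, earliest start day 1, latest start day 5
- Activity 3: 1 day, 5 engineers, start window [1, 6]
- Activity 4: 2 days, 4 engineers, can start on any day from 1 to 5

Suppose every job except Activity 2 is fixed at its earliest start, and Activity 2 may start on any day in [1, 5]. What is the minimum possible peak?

10

Activity 2@1: d1:15  d2:10  d3:0  d4:0  d5:0  d6:0 → peak 15
Activity 2@2: d1:10  d2:10  d3:5  d4:0  d5:0  d6:0 → peak 10
Activity 2@3: d1:10  d2:5  d3:5  d4:5  d5:0  d6:0 → peak 10
Activity 2@4: d1:10  d2:5  d3:0  d4:5  d5:5  d6:0 → peak 10
Activity 2@5: d1:10  d2:5  d3:0  d4:0  d5:5  d6:5 → peak 10
Best is Activity 2@2, peak 10.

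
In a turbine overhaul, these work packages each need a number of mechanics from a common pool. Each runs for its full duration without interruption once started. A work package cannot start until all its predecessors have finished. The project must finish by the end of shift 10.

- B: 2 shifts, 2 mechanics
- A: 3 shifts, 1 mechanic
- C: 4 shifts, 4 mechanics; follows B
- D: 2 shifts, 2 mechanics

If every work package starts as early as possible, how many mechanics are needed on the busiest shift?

Early-start schedule: B@1, A@1, C@3, D@1.
Load per shift: shift 1: 5, shift 2: 5, shift 3: 5, shift 4: 4, shift 5: 4, shift 6: 4, shift 7: 0, shift 8: 0, shift 9: 0, shift 10: 0.
Peak is 5.

5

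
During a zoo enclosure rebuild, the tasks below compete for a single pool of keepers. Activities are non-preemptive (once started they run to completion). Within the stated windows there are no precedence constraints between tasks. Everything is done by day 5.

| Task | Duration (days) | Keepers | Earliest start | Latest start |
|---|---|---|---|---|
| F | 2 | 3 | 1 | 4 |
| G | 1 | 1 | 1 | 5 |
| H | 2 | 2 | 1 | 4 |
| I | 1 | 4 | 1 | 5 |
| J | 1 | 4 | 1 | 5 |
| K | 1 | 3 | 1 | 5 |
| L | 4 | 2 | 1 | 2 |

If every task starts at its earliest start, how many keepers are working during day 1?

At early start, day 1 has: F, G, H, I, J, K, L.
Demand: 3 + 1 + 2 + 4 + 4 + 3 + 2 = 19.

19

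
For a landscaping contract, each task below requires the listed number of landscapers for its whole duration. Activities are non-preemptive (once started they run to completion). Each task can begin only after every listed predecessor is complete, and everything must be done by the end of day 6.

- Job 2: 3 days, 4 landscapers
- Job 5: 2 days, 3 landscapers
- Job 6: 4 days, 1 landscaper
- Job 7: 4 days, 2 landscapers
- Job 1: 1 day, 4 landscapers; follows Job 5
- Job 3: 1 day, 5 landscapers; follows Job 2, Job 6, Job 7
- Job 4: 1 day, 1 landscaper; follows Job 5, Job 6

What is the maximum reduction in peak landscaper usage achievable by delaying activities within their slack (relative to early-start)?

3

Early-start peak: d1:10  d2:10  d3:11  d4:3  d5:6  d6:0 ⇒ 11.
Leveled (Job 2@1, Job 5@4, Job 6@1, Job 7@1, Job 1@6, Job 3@5, Job 4@6): d1:7  d2:7  d3:7  d4:6  d5:8  d6:5 ⇒ 8.
Reduction 11 − 8 = 3.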